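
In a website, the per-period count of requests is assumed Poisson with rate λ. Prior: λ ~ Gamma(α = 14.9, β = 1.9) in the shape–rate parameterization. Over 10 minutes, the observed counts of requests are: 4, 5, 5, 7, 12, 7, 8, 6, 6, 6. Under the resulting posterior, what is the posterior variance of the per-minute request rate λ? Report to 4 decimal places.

With a Gamma(shape α, rate β) prior, the Poisson likelihood is conjugate: the posterior is Gamma(α + ΣXᵢ, β + n).
Sum of counts S = 66 over n = 10 minutes.
Posterior: Gamma(α+S, β+n) = Gamma(14.9+66, 1.9+10) = Gamma(80.9, 11.9).
Var = α/β² = 80.9/11.9² = 0.5713.

0.5713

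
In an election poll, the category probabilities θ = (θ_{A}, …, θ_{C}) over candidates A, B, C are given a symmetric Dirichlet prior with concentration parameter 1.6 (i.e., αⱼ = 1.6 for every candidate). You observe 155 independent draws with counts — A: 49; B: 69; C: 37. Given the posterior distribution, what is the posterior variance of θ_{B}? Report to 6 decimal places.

0.001534

The Dirichlet prior is conjugate to the Multinomial likelihood: each posterior αⱼ = prior αⱼ + observed count nⱼ.
Posterior concentration: (50.6, 70.6, 38.6), total = 159.8.
Var[θ_j] = α_j(Σα−α_j)/((Σα)²(Σα+1)) = 70.6·89.2/(159.8²·160.8) = 0.001534.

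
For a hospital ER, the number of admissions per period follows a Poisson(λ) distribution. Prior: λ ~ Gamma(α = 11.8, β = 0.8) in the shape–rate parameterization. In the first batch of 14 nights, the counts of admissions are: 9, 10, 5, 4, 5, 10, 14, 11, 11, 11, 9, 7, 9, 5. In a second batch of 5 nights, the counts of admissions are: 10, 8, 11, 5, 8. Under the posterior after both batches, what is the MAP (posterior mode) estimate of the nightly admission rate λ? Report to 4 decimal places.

8.7273

With a Gamma(shape α, rate β) prior, the Poisson likelihood is conjugate: the posterior is Gamma(α + ΣXᵢ, β + n).
Batch 1: sum of counts S = 120 over n = 14 nights.
After batch 1: Gamma(α+S, β+n) = Gamma(11.8+120, 0.8+14) = Gamma(131.8, 14.8).
Batch 2: sum of counts S = 42 over n = 5 nights.
After batch 2: Gamma(α+S, β+n) = Gamma(131.8+42, 14.8+5) = Gamma(173.8, 19.8).
Mode of Gamma(α,β) for α≥1 is (α−1)/β = 172.8/19.8 = 8.7273.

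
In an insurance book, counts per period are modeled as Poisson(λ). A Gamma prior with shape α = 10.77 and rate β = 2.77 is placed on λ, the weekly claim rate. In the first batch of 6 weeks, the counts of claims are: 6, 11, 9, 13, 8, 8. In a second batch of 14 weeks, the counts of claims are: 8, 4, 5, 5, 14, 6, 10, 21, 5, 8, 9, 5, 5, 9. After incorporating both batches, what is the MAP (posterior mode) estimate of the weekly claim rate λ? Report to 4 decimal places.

7.8511

With a Gamma(shape α, rate β) prior, the Poisson likelihood is conjugate: the posterior is Gamma(α + ΣXᵢ, β + n).
Batch 1: sum of counts S = 55 over n = 6 weeks.
After batch 1: Gamma(α+S, β+n) = Gamma(10.77+55, 2.77+6) = Gamma(65.77, 8.77).
Batch 2: sum of counts S = 114 over n = 14 weeks.
After batch 2: Gamma(α+S, β+n) = Gamma(65.77+114, 8.77+14) = Gamma(179.77, 22.77).
Mode of Gamma(α,β) for α≥1 is (α−1)/β = 178.77/22.77 = 7.8511.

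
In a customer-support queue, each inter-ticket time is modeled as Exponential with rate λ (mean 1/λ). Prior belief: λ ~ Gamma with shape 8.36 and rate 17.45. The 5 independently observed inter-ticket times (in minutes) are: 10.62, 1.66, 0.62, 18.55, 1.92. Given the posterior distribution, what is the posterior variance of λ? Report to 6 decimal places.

0.005173

With a Gamma(shape α, rate β) prior on the exponential rate λ, the posterior after n observations with total T = Σxᵢ is Gamma(α+n, β+T).
Sum of observations T = 33.37 minutes; n = 5.
Posterior: Gamma(8.36+5, 17.45+33.37) = Gamma(13.36, 50.82).
Var = α/β² = 0.005173.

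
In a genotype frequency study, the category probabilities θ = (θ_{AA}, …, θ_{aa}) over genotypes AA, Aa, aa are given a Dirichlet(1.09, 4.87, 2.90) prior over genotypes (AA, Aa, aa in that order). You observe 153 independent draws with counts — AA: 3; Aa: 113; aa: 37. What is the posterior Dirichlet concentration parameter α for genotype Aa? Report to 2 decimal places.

117.87

The Dirichlet prior is conjugate to the Multinomial likelihood: each posterior αⱼ = prior αⱼ + observed count nⱼ.
Posterior concentration: (4.09, 117.87, 39.90), total = 161.86.
α_{Aa} = 4.87 + 113 = 117.87.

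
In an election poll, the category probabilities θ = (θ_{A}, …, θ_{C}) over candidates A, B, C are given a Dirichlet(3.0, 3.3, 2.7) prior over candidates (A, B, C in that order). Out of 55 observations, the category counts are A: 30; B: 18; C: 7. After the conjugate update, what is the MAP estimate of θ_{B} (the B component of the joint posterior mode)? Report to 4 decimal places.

The Dirichlet prior is conjugate to the Multinomial likelihood: each posterior αⱼ = prior αⱼ + observed count nⱼ.
Posterior concentration: (33.0, 21.3, 9.7), total = 64.0.
Joint mode component: (α_{B}−1)/(Σα−K) = 20.3/61.0 = 0.3328.

0.3328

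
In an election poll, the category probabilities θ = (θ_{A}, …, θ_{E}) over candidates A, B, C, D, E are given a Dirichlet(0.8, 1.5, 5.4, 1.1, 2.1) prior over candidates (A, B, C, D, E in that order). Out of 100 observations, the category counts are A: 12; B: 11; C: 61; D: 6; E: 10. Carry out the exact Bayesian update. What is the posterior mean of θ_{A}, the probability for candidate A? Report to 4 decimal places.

0.1154

The Dirichlet prior is conjugate to the Multinomial likelihood: each posterior αⱼ = prior αⱼ + observed count nⱼ.
Posterior concentration: (12.8, 12.5, 66.4, 7.1, 12.1), total = 110.9.
E[θ_{A}|data] = α_{A}/Σα = 12.8/110.9 = 0.1154.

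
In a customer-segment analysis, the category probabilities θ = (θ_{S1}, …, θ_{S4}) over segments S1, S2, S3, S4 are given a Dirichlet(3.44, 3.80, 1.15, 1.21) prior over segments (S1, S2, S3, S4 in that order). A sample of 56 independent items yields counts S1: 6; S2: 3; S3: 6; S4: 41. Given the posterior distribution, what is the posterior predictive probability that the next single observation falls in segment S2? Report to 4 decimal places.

0.1037

The Dirichlet prior is conjugate to the Multinomial likelihood: each posterior αⱼ = prior αⱼ + observed count nⱼ.
Posterior concentration: (9.44, 6.80, 7.15, 42.21), total = 65.60.
P(next = S2 | data) = α_{S2}/Σα = 0.1037.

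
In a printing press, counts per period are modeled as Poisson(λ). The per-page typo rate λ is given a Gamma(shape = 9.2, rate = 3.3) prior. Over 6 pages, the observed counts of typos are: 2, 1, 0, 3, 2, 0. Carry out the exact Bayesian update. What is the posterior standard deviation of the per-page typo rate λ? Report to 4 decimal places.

0.4459

With a Gamma(shape α, rate β) prior, the Poisson likelihood is conjugate: the posterior is Gamma(α + ΣXᵢ, β + n).
Sum of counts S = 8 over n = 6 pages.
Posterior: Gamma(α+S, β+n) = Gamma(9.2+8, 3.3+6) = Gamma(17.2, 9.3).
SD = √α/β = √17.2/9.3 = 0.4459.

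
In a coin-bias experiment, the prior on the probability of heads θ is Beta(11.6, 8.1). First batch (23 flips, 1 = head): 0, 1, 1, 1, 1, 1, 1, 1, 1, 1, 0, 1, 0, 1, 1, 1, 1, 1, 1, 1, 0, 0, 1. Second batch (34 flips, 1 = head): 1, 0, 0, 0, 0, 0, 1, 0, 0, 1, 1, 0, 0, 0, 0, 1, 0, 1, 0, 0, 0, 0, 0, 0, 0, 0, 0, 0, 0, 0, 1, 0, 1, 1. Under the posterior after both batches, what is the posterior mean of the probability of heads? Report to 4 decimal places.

0.5033

The Beta prior is conjugate to a Binomial/Bernoulli likelihood; the update adds successes to α and failures to β.
After batch 1: Beta(11.6+18, 8.1+5) = Beta(29.6, 13.1).
After batch 2: Beta(29.6+9, 13.1+25) = Beta(38.6, 38.1).
Posterior mean = α/(α+β) = 38.6/76.7 = 0.5033.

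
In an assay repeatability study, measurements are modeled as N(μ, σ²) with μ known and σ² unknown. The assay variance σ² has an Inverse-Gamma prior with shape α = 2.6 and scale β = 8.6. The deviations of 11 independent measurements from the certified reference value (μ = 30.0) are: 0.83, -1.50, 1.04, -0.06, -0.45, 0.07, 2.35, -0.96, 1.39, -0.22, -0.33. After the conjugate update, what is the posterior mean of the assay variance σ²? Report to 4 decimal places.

With known mean μ and an Inverse-Gamma(α, β) prior on σ², the Normal likelihood is conjugate: posterior is Inv-Gamma(α + n/2, β + Σ(xᵢ−μ)²/2).
Σ(xᵢ−μ)² = (0.83)² + (-1.50)² + (1.04)² + (-0.06)² + (-0.45)² + (0.07)² + (2.35)² + (-0.96)² + (1.39)² + (-0.22)² + (-0.33)² = 12.7650.
Posterior: Inv-Gamma(2.6 + 11/2, 8.6 + 12.7650/2) = Inv-Gamma(8.10, 14.98250).
E[σ²|data] = β/(α−1) = 14.98250/7.10 = 2.1102.

2.1102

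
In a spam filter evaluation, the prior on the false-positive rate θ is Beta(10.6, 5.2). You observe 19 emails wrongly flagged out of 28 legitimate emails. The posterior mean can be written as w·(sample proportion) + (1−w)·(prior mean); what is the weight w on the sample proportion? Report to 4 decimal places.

The Beta prior is conjugate to a Binomial/Bernoulli likelihood; the update adds successes to α and failures to β.
Posterior mean = (α₀+k)/(α₀+β₀+n) = [n/(α₀+β₀+n)]·(k/n) + [(α₀+β₀)/(α₀+β₀+n)]·α₀/(α₀+β₀), so only n and the prior enter the weight.
The weight on the data is w = n/(α₀+β₀+n) = 28/(10.6+5.2+28) = 28/43.8 = 0.6393.

0.6393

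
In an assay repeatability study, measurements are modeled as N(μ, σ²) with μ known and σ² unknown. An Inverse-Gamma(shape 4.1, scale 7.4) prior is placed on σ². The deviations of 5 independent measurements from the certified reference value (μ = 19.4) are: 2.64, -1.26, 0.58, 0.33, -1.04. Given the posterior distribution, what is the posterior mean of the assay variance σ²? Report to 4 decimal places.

2.2218

With known mean μ and an Inverse-Gamma(α, β) prior on σ², the Normal likelihood is conjugate: posterior is Inv-Gamma(α + n/2, β + Σ(xᵢ−μ)²/2).
Σ(xᵢ−μ)² = (2.64)² + (-1.26)² + (0.58)² + (0.33)² + (-1.04)² = 10.0841.
Posterior: Inv-Gamma(4.1 + 5/2, 7.4 + 10.0841/2) = Inv-Gamma(6.60, 12.44205).
E[σ²|data] = β/(α−1) = 12.44205/5.60 = 2.2218.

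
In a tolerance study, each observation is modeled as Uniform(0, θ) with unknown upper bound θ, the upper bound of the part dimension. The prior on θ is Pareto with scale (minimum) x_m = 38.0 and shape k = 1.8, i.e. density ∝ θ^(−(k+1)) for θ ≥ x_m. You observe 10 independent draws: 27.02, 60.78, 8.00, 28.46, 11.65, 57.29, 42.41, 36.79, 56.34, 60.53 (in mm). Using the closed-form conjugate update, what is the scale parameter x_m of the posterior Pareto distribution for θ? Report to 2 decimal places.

60.78

A Pareto(scale x_m, shape k) prior on the upper bound θ of Uniform(0, θ) is conjugate: posterior is Pareto(max(x_m, max xᵢ), k + n).
Sample maximum = 60.78; prior scale x_m = 38.0 → posterior scale = max = 60.78.
Posterior shape = 1.8 + 10 = 11.8.
Posterior scale x_m = 60.78.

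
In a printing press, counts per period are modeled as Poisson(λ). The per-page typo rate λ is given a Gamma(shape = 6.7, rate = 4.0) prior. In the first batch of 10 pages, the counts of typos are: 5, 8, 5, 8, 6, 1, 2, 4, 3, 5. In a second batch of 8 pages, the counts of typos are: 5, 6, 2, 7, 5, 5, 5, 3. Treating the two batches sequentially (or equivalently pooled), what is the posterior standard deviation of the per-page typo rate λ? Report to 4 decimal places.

With a Gamma(shape α, rate β) prior, the Poisson likelihood is conjugate: the posterior is Gamma(α + ΣXᵢ, β + n).
Batch 1: sum of counts S = 47 over n = 10 pages.
After batch 1: Gamma(α+S, β+n) = Gamma(6.7+47, 4.0+10) = Gamma(53.7, 14.0).
Batch 2: sum of counts S = 38 over n = 8 pages.
After batch 2: Gamma(α+S, β+n) = Gamma(53.7+38, 14.0+8) = Gamma(91.7, 22.0).
SD = √α/β = √91.7/22.0 = 0.4353.

0.4353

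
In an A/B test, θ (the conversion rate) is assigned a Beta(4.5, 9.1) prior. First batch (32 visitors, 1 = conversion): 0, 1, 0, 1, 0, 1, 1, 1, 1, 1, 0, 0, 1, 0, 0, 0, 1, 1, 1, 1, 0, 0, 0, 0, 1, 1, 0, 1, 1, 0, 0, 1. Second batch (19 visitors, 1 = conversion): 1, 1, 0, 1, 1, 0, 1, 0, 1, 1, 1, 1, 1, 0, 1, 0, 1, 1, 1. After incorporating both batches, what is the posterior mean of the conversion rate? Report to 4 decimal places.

The Beta prior is conjugate to a Binomial/Bernoulli likelihood; the update adds successes to α and failures to β.
After batch 1: Beta(4.5+17, 9.1+15) = Beta(21.5, 24.1).
After batch 2: Beta(21.5+14, 24.1+5) = Beta(35.5, 29.1).
Posterior mean = α/(α+β) = 35.5/64.6 = 0.5495.

0.5495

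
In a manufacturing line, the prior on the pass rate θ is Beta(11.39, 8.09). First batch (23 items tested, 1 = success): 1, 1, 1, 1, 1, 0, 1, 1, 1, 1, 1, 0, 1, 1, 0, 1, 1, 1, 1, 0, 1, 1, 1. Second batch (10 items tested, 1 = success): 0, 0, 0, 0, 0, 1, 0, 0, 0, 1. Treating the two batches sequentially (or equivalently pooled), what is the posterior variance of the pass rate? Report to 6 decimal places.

The Beta prior is conjugate to a Binomial/Bernoulli likelihood; the update adds successes to α and failures to β.
After batch 1: Beta(11.39+19, 8.09+4) = Beta(30.39, 12.09).
After batch 2: Beta(30.39+2, 12.09+8) = Beta(32.39, 20.09).
Var = αβ/((α+β)²(α+β+1)) = 32.39·20.09/(52.48²·53.48) = 0.004418.

0.004418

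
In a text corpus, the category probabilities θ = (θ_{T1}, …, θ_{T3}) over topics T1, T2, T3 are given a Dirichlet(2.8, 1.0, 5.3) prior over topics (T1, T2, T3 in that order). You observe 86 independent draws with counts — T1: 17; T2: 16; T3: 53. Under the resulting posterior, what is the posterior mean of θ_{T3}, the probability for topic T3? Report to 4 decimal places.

0.6130

The Dirichlet prior is conjugate to the Multinomial likelihood: each posterior αⱼ = prior αⱼ + observed count nⱼ.
Posterior concentration: (19.8, 17.0, 58.3), total = 95.1.
E[θ_{T3}|data] = α_{T3}/Σα = 58.3/95.1 = 0.6130.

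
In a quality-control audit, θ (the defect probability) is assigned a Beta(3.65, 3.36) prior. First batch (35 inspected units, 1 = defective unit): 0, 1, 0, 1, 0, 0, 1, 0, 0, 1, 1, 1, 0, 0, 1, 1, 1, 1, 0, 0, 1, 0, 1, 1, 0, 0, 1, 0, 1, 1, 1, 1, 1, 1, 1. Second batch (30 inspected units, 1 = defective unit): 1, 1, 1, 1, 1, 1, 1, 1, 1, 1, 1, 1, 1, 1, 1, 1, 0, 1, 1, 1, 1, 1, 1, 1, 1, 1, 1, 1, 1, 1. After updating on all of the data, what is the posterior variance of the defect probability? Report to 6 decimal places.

The Beta prior is conjugate to a Binomial/Bernoulli likelihood; the update adds successes to α and failures to β.
After batch 1: Beta(3.65+21, 3.36+14) = Beta(24.65, 17.36).
After batch 2: Beta(24.65+29, 17.36+1) = Beta(53.65, 18.36).
Var = αβ/((α+β)²(α+β+1)) = 53.65·18.36/(72.01²·73.01) = 0.002602.

0.002602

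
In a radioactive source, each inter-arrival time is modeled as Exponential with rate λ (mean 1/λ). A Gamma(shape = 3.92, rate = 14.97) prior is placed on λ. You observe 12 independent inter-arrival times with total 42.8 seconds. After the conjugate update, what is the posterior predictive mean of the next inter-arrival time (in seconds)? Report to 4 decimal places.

3.8720

With a Gamma(shape α, rate β) prior on the exponential rate λ, the posterior after n observations with total T = Σxᵢ is Gamma(α+n, β+T).
Posterior: Gamma(3.92+12, 14.97+42.8) = Gamma(15.92, 57.77).
The predictive distribution for the next observation is Lomax; its mean is β/(α−1) = 57.77/14.92 = 3.8720.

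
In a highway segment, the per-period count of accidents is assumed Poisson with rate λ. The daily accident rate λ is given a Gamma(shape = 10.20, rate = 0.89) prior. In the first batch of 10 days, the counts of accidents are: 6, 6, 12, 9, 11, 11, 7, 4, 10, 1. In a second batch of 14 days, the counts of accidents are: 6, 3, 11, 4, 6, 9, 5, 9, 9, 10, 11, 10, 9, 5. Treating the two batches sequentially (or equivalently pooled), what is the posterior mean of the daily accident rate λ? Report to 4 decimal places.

With a Gamma(shape α, rate β) prior, the Poisson likelihood is conjugate: the posterior is Gamma(α + ΣXᵢ, β + n).
Batch 1: sum of counts S = 77 over n = 10 days.
After batch 1: Gamma(α+S, β+n) = Gamma(10.20+77, 0.89+10) = Gamma(87.20, 10.89).
Batch 2: sum of counts S = 107 over n = 14 days.
After batch 2: Gamma(α+S, β+n) = Gamma(87.20+107, 10.89+14) = Gamma(194.20, 24.89).
Posterior mean = α/β = 194.20/24.89 = 7.8023.

7.8023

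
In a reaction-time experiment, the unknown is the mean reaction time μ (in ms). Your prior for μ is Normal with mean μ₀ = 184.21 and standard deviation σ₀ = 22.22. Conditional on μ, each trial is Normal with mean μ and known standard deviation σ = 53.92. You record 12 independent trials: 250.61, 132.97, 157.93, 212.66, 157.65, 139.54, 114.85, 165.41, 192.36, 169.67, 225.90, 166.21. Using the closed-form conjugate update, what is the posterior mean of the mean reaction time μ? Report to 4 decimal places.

177.2357

For Normal data with known variance σ², a Normal(μ₀, σ₀²) prior on μ is conjugate. Posterior precision = 1/σ₀² + n/σ²; posterior mean is the precision-weighted average of μ₀ and x̄.
Σxᵢ = 250.61 + 132.97 + 157.93 + 212.66 + 157.65 + 139.54 + 114.85 + 165.41 + 192.36 + 169.67 + 225.90 + 166.21 = 2085.76, so n·x̄ = 2085.76.
σ₀² = 22.22² = 493.7284, σ² = 53.92² = 2907.3664; σ² + n·σ₀² = 2907.3664 + 12·493.7284 = 8832.1072.
Posterior mean = (μ₀/σ₀² + n·x̄/σ²)/(1/σ₀² + n/σ²) = (σ²·μ₀ + σ₀²·n·x̄)/(σ² + n·σ₀²) = (2907.3664·184.21 + 493.7284·2085.76)/8832.1072 = 1565364.912128/8832.1072 = 177.2357.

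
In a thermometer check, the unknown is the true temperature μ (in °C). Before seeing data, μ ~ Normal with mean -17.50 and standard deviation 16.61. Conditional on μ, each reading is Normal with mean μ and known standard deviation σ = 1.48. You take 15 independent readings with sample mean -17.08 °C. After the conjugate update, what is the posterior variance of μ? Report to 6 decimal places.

For Normal data with known variance σ², a Normal(μ₀, σ₀²) prior on μ is conjugate. Posterior precision = 1/σ₀² + n/σ²; posterior mean is the precision-weighted average of μ₀ and x̄.
σ₀² = 16.61² = 275.8921, σ² = 1.48² = 2.1904; σ² + n·σ₀² = 2.1904 + 15·275.8921 = 4140.5719.
Posterior precision = 1/σ₀² + n/σ² = 1/275.8921 + 15/2.1904 = (σ² + n·σ₀²)/(σ₀²σ²) = 4140.5719/(275.8921·2.1904); posterior variance σₙ² = σ₀²σ²/(σ² + n·σ₀²) = 275.8921·2.1904/4140.5719 = 0.145949.

0.145949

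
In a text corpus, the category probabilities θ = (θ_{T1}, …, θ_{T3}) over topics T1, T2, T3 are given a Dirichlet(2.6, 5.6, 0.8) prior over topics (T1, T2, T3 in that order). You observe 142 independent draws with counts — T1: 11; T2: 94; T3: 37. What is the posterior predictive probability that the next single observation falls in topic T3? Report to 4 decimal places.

0.2503

The Dirichlet prior is conjugate to the Multinomial likelihood: each posterior αⱼ = prior αⱼ + observed count nⱼ.
Posterior concentration: (13.6, 99.6, 37.8), total = 151.0.
P(next = T3 | data) = α_{T3}/Σα = 0.2503.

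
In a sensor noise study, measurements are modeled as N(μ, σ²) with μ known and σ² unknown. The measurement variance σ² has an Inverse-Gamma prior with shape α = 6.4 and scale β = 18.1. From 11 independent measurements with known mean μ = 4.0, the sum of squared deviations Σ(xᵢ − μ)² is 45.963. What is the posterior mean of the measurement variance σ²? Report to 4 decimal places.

With known mean μ and an Inverse-Gamma(α, β) prior on σ², the Normal likelihood is conjugate: posterior is Inv-Gamma(α + n/2, β + Σ(xᵢ−μ)²/2).
Posterior: Inv-Gamma(6.4 + 11/2, 18.1 + 45.963/2) = Inv-Gamma(11.90, 41.0815).
E[σ²|data] = β/(α−1) = 41.0815/10.90 = 3.7689.

3.7689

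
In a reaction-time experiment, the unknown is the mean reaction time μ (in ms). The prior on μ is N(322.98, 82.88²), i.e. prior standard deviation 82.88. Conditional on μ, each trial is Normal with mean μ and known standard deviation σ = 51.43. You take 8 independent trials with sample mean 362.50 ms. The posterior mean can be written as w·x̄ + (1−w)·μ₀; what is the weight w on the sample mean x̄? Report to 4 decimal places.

For Normal data with known variance σ², a Normal(μ₀, σ₀²) prior on μ is conjugate. Posterior precision = 1/σ₀² + n/σ²; posterior mean is the precision-weighted average of μ₀ and x̄.
σ₀² = 82.88² = 6869.0944, σ² = 51.43² = 2645.0449. Prior precision 1/σ₀² = 1/6869.0944; data precision n/σ² = 8/2645.0449.
w = (n/σ²)/(1/σ₀² + n/σ²) = n·σ₀²/(σ² + n·σ₀²) = 8·6869.0944/(2645.0449 + 8·6869.0944) = 54952.7552/57597.8001 = 0.9541.

0.9541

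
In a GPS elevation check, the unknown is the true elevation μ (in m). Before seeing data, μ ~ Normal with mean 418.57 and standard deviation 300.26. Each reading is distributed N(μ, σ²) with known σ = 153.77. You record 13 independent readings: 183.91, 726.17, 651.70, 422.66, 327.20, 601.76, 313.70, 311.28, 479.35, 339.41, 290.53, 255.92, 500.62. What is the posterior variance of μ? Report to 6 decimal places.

For Normal data with known variance σ², a Normal(μ₀, σ₀²) prior on μ is conjugate. Posterior precision = 1/σ₀² + n/σ²; posterior mean is the precision-weighted average of μ₀ and x̄.
σ₀² = 300.26² = 90156.0676, σ² = 153.77² = 23645.2129; σ² + n·σ₀² = 23645.2129 + 13·90156.0676 = 1195674.0917.
Posterior precision = 1/σ₀² + n/σ² = 1/90156.0676 + 13/23645.2129 = (σ² + n·σ₀²)/(σ₀²σ²) = 1195674.0917/(90156.0676·23645.2129); posterior variance σₙ² = σ₀²σ²/(σ² + n·σ₀²) = 90156.0676·23645.2129/1195674.0917 = 1782.893372.

1782.893372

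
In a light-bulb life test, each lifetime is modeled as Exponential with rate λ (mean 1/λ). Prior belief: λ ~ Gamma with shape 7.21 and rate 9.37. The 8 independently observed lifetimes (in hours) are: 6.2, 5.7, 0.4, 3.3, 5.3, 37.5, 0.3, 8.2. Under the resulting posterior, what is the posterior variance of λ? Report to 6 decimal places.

With a Gamma(shape α, rate β) prior on the exponential rate λ, the posterior after n observations with total T = Σxᵢ is Gamma(α+n, β+T).
Sum of observations T = 66.9 hours; n = 8.
Posterior: Gamma(7.21+8, 9.37+66.9) = Gamma(15.21, 76.27).
Var = α/β² = 0.002615.

0.002615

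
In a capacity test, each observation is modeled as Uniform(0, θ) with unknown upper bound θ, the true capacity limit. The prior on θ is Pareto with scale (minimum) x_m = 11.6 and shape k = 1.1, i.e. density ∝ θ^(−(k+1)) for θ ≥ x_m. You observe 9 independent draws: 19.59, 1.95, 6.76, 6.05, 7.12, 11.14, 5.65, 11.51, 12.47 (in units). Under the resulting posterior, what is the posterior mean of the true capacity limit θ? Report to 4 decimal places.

A Pareto(scale x_m, shape k) prior on the upper bound θ of Uniform(0, θ) is conjugate: posterior is Pareto(max(x_m, max xᵢ), k + n).
Sample maximum = 19.59; prior scale x_m = 11.6 → posterior scale = max = 19.59.
Posterior shape = 1.1 + 9 = 10.1.
E[θ|data] = k·x_m/(k−1) = 10.1·19.59/9.1 = 21.7427.

21.7427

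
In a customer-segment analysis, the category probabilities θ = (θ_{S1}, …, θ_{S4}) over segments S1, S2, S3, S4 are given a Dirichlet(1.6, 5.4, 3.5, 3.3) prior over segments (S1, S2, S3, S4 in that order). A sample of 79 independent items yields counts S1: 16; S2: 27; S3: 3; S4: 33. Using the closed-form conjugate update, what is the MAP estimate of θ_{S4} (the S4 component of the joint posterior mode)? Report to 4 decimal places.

The Dirichlet prior is conjugate to the Multinomial likelihood: each posterior αⱼ = prior αⱼ + observed count nⱼ.
Posterior concentration: (17.6, 32.4, 6.5, 36.3), total = 92.8.
Joint mode component: (α_{S4}−1)/(Σα−K) = 35.3/88.8 = 0.3975.

0.3975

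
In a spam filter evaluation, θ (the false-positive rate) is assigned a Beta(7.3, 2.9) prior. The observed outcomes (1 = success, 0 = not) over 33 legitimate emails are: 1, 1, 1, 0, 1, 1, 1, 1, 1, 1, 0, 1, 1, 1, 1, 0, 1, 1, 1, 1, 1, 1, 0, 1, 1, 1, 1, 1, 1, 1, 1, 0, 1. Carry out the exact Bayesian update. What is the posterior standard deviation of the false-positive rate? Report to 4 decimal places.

0.0581

The Beta prior is conjugate to a Binomial/Bernoulli likelihood; the update adds successes to α and failures to β.
Posterior: Beta(α+k, β+n−k) = Beta(7.3+28, 2.9+5) = Beta(35.3, 7.9).
Var = αβ/((α+β)²(α+β+1)) = 35.3·7.9/(43.2²·44.2) = 0.00338074; SD = √0.00338074 = 0.0581.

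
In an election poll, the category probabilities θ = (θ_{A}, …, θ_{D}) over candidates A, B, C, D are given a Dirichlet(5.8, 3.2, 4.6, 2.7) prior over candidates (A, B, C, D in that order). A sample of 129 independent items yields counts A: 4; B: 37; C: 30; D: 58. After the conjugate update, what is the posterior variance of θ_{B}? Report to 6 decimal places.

0.001368

The Dirichlet prior is conjugate to the Multinomial likelihood: each posterior αⱼ = prior αⱼ + observed count nⱼ.
Posterior concentration: (9.8, 40.2, 34.6, 60.7), total = 145.3.
Var[θ_j] = α_j(Σα−α_j)/((Σα)²(Σα+1)) = 40.2·105.1/(145.3²·146.3) = 0.001368.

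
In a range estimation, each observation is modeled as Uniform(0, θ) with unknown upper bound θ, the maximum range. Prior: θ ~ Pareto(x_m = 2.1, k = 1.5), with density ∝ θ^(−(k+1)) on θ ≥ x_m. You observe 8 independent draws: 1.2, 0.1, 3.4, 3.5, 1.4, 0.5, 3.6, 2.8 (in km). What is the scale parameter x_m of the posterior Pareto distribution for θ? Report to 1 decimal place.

3.6

A Pareto(scale x_m, shape k) prior on the upper bound θ of Uniform(0, θ) is conjugate: posterior is Pareto(max(x_m, max xᵢ), k + n).
Sample maximum = 3.6; prior scale x_m = 2.1 → posterior scale = max = 3.6.
Posterior shape = 1.5 + 8 = 9.5.
Posterior scale x_m = 3.6.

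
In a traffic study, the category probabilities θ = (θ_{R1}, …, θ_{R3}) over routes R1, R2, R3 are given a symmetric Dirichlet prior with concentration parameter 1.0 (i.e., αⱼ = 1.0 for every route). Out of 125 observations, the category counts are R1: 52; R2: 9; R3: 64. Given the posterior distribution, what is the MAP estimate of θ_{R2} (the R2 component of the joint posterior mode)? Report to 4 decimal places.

0.0720

The Dirichlet prior is conjugate to the Multinomial likelihood: each posterior αⱼ = prior αⱼ + observed count nⱼ.
Posterior concentration: (53.0, 10.0, 65.0), total = 128.0.
Joint mode component: (α_{R2}−1)/(Σα−K) = 9.0/125.0 = 0.0720.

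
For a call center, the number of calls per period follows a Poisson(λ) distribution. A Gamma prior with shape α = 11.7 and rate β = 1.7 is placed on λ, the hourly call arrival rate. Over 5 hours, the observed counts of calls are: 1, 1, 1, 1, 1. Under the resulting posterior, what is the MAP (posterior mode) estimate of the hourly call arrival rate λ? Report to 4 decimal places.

With a Gamma(shape α, rate β) prior, the Poisson likelihood is conjugate: the posterior is Gamma(α + ΣXᵢ, β + n).
Sum of counts S = 5 over n = 5 hours.
Posterior: Gamma(α+S, β+n) = Gamma(11.7+5, 1.7+5) = Gamma(16.7, 6.7).
Mode of Gamma(α,β) for α≥1 is (α−1)/β = 15.7/6.7 = 2.3433.

2.3433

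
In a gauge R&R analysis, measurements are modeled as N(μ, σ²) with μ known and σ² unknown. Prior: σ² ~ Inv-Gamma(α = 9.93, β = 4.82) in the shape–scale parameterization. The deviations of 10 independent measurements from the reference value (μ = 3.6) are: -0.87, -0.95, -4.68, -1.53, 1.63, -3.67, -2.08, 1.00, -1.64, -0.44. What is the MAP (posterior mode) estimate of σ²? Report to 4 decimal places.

1.8794

With known mean μ and an Inverse-Gamma(α, β) prior on σ², the Normal likelihood is conjugate: posterior is Inv-Gamma(α + n/2, β + Σ(xᵢ−μ)²/2).
Σ(xᵢ−μ)² = (-0.87)² + (-0.95)² + (-4.68)² + (-1.53)² + (1.63)² + (-3.67)² + (-2.08)² + (1.00)² + (-1.64)² + (-0.44)² = 50.2381.
Posterior: Inv-Gamma(9.93 + 10/2, 4.82 + 50.2381/2) = Inv-Gamma(14.93, 29.93905).
Mode = β/(α+1) = 29.93905/15.93 = 1.8794.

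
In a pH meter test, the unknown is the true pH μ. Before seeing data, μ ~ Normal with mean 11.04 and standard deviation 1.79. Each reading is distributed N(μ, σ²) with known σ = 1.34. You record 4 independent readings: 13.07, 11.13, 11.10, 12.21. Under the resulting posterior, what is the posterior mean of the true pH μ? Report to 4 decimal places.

11.7746

For Normal data with known variance σ², a Normal(μ₀, σ₀²) prior on μ is conjugate. Posterior precision = 1/σ₀² + n/σ²; posterior mean is the precision-weighted average of μ₀ and x̄.
Σxᵢ = 13.07 + 11.13 + 11.10 + 12.21 = 47.51, so n·x̄ = 47.51.
σ₀² = 1.79² = 3.2041, σ² = 1.34² = 1.7956; σ² + n·σ₀² = 1.7956 + 4·3.2041 = 14.612.
Posterior mean = (μ₀/σ₀² + n·x̄/σ²)/(1/σ₀² + n/σ²) = (σ²·μ₀ + σ₀²·n·x̄)/(σ² + n·σ₀²) = (1.7956·11.04 + 3.2041·47.51)/14.612 = 172.050215/14.612 = 11.7746.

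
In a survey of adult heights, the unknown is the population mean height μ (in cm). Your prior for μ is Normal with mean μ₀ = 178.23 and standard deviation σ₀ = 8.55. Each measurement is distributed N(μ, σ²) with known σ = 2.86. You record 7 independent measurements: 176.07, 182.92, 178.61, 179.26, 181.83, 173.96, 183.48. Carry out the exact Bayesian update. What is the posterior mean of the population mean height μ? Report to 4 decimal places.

For Normal data with known variance σ², a Normal(μ₀, σ₀²) prior on μ is conjugate. Posterior precision = 1/σ₀² + n/σ²; posterior mean is the precision-weighted average of μ₀ and x̄.
Σxᵢ = 176.07 + 182.92 + 178.61 + 179.26 + 181.83 + 173.96 + 183.48 = 1256.13, so n·x̄ = 1256.13.
σ₀² = 8.55² = 73.1025, σ² = 2.86² = 8.1796; σ² + n·σ₀² = 8.1796 + 7·73.1025 = 519.8971.
Posterior mean = (μ₀/σ₀² + n·x̄/σ²)/(1/σ₀² + n/σ²) = (σ²·μ₀ + σ₀²·n·x̄)/(σ² + n·σ₀²) = (8.1796·178.23 + 73.1025·1256.13)/519.8971 = 93284.093433/519.8971 = 179.4280.

179.4280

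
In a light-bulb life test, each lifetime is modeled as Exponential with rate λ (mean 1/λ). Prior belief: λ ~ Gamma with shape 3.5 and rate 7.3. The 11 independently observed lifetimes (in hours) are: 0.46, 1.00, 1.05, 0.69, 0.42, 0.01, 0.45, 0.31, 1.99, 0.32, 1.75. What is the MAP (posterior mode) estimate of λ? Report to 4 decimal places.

0.8571

With a Gamma(shape α, rate β) prior on the exponential rate λ, the posterior after n observations with total T = Σxᵢ is Gamma(α+n, β+T).
Sum of observations T = 8.45 hours; n = 11.
Posterior: Gamma(3.5+11, 7.3+8.45) = Gamma(14.5, 15.75).
Mode = (α−1)/β = 0.8571.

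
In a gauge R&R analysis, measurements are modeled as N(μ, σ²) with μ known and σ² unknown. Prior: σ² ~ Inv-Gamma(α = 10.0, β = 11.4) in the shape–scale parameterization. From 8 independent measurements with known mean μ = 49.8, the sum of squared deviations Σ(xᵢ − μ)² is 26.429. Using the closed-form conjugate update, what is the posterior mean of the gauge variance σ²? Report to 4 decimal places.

1.8934

With known mean μ and an Inverse-Gamma(α, β) prior on σ², the Normal likelihood is conjugate: posterior is Inv-Gamma(α + n/2, β + Σ(xᵢ−μ)²/2).
Posterior: Inv-Gamma(10.0 + 8/2, 11.4 + 26.429/2) = Inv-Gamma(14.00, 24.6145).
E[σ²|data] = β/(α−1) = 24.6145/13.00 = 1.8934.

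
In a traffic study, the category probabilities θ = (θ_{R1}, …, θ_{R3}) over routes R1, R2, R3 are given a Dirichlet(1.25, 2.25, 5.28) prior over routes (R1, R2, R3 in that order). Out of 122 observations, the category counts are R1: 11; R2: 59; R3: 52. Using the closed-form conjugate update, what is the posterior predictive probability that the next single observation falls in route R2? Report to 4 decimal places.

0.4683

The Dirichlet prior is conjugate to the Multinomial likelihood: each posterior αⱼ = prior αⱼ + observed count nⱼ.
Posterior concentration: (12.25, 61.25, 57.28), total = 130.78.
P(next = R2 | data) = α_{R2}/Σα = 0.4683.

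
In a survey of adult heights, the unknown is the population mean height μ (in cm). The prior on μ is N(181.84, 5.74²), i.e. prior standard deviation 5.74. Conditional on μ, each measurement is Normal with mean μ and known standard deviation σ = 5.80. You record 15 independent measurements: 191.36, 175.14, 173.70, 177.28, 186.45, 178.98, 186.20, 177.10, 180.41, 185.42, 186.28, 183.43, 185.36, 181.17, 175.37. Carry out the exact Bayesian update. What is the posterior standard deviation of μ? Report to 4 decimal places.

For Normal data with known variance σ², a Normal(μ₀, σ₀²) prior on μ is conjugate. Posterior precision = 1/σ₀² + n/σ²; posterior mean is the precision-weighted average of μ₀ and x̄.
σ₀² = 5.74² = 32.9476, σ² = 5.80² = 33.64; σ² + n·σ₀² = 33.64 + 15·32.9476 = 527.854.
Posterior precision = 1/σ₀² + n/σ² = 1/32.9476 + 15/33.64 = (σ² + n·σ₀²)/(σ₀²σ²) = 527.854/(32.9476·33.64); posterior variance σₙ² = σ₀²σ²/(σ² + n·σ₀²) = 32.9476·33.64/527.854 = 2.099742.
Posterior SD = √σₙ² = √(32.9476·33.64/527.854) = 1.4490.

1.4490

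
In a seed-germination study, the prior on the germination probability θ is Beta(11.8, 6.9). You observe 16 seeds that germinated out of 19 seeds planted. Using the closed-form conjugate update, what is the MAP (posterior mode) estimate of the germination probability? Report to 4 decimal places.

The Beta prior is conjugate to a Binomial/Bernoulli likelihood; the update adds successes to α and failures to β.
Posterior: Beta(α+k, β+n−k) = Beta(11.8+16, 6.9+3) = Beta(27.8, 9.9).
Mode of Beta(a,b) for a,b>1 is (a−1)/(a+b−2) = 26.8/35.7 = 0.7507.

0.7507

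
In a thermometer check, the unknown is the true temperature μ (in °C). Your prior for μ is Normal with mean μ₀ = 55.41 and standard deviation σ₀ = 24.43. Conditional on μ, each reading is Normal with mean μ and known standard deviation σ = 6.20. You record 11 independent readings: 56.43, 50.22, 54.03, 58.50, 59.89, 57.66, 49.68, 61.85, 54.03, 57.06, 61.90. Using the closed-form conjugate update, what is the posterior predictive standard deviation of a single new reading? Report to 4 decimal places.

6.4741

For Normal data with known variance σ², a Normal(μ₀, σ₀²) prior on μ is conjugate. Posterior precision = 1/σ₀² + n/σ²; posterior mean is the precision-weighted average of μ₀ and x̄.
σ₀² = 24.43² = 596.8249, σ² = 6.20² = 38.44; σ² + n·σ₀² = 38.44 + 11·596.8249 = 6603.5139.
Posterior precision = 1/σ₀² + n/σ² = 1/596.8249 + 11/38.44 = (σ² + n·σ₀²)/(σ₀²σ²) = 6603.5139/(596.8249·38.44); posterior variance σₙ² = σ₀²σ²/(σ² + n·σ₀²) = 596.8249·38.44/6603.5139 = 3.474203.
Predictive variance for one new observation = σₙ² + σ² = 596.8249·38.44/6603.5139 + 38.44 = σ²·(σ₀² + 6603.5139)/6603.5139 = 38.44·7200.3388/6603.5139 = 41.914203; SD = √(38.44·7200.3388/6603.5139) = 6.4741.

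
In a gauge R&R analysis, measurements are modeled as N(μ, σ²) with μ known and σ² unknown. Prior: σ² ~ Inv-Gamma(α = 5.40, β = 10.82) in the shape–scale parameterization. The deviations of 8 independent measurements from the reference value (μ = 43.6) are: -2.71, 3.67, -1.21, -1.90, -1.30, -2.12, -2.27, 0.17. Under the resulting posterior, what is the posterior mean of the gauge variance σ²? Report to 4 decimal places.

With known mean μ and an Inverse-Gamma(α, β) prior on σ², the Normal likelihood is conjugate: posterior is Inv-Gamma(α + n/2, β + Σ(xᵢ−μ)²/2).
Σ(xᵢ−μ)² = (-2.71)² + (3.67)² + (-1.21)² + (-1.90)² + (-1.30)² + (-2.12)² + (-2.27)² + (0.17)² = 37.2533.
Posterior: Inv-Gamma(5.40 + 8/2, 10.82 + 37.2533/2) = Inv-Gamma(9.40, 29.44665).
E[σ²|data] = β/(α−1) = 29.44665/8.40 = 3.5056.

3.5056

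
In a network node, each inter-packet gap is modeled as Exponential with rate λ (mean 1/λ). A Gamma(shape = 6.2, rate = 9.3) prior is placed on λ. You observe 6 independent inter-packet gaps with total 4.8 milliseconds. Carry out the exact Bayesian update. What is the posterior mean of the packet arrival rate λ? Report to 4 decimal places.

With a Gamma(shape α, rate β) prior on the exponential rate λ, the posterior after n observations with total T = Σxᵢ is Gamma(α+n, β+T).
Posterior: Gamma(6.2+6, 9.3+4.8) = Gamma(12.2, 14.1).
Posterior mean of λ = α/β = 12.2/14.1 = 0.8652.

0.8652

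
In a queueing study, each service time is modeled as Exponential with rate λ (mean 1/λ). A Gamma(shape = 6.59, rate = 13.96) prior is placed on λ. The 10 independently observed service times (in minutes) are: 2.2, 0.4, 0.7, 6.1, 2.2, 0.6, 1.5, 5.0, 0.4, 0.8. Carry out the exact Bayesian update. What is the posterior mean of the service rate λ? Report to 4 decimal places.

With a Gamma(shape α, rate β) prior on the exponential rate λ, the posterior after n observations with total T = Σxᵢ is Gamma(α+n, β+T).
Sum of observations T = 19.9 minutes; n = 10.
Posterior: Gamma(6.59+10, 13.96+19.9) = Gamma(16.59, 33.86).
Posterior mean of λ = α/β = 16.59/33.86 = 0.4900.

0.4900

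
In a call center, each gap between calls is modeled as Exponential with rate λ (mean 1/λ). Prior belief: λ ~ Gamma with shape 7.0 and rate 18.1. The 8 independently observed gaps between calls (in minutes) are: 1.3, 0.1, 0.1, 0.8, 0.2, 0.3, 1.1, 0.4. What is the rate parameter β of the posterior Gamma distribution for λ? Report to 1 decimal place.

22.4

With a Gamma(shape α, rate β) prior on the exponential rate λ, the posterior after n observations with total T = Σxᵢ is Gamma(α+n, β+T).
Sum of observations T = 4.3 minutes; n = 8.
Posterior: Gamma(7.0+8, 18.1+4.3) = Gamma(15.0, 22.4).
Posterior β = 22.4.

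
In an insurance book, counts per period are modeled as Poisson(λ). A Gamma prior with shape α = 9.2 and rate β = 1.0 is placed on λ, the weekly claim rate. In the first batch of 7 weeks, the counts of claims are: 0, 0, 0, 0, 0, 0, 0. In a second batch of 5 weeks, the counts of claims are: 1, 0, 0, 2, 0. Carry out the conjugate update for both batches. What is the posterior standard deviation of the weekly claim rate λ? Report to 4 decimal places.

With a Gamma(shape α, rate β) prior, the Poisson likelihood is conjugate: the posterior is Gamma(α + ΣXᵢ, β + n).
Batch 1: sum of counts S = 0 over n = 7 weeks.
After batch 1: Gamma(α+S, β+n) = Gamma(9.2+0, 1.0+7) = Gamma(9.2, 8.0).
Batch 2: sum of counts S = 3 over n = 5 weeks.
After batch 2: Gamma(α+S, β+n) = Gamma(9.2+3, 8.0+5) = Gamma(12.2, 13.0).
SD = √α/β = √12.2/13.0 = 0.2687.

0.2687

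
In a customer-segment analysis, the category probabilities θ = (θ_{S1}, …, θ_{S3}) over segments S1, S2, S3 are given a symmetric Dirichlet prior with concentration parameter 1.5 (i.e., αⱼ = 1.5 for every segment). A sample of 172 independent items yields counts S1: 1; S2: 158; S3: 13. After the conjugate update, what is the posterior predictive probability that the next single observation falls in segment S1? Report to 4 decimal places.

0.0142

The Dirichlet prior is conjugate to the Multinomial likelihood: each posterior αⱼ = prior αⱼ + observed count nⱼ.
Posterior concentration: (2.5, 159.5, 14.5), total = 176.5.
P(next = S1 | data) = α_{S1}/Σα = 0.0142.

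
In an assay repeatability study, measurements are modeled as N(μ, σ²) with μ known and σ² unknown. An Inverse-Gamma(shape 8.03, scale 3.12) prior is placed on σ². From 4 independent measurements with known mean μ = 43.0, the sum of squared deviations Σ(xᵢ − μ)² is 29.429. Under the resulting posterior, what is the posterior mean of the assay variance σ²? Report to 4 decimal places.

With known mean μ and an Inverse-Gamma(α, β) prior on σ², the Normal likelihood is conjugate: posterior is Inv-Gamma(α + n/2, β + Σ(xᵢ−μ)²/2).
Posterior: Inv-Gamma(8.03 + 4/2, 3.12 + 29.429/2) = Inv-Gamma(10.03, 17.8345).
E[σ²|data] = β/(α−1) = 17.8345/9.03 = 1.9750.

1.9750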